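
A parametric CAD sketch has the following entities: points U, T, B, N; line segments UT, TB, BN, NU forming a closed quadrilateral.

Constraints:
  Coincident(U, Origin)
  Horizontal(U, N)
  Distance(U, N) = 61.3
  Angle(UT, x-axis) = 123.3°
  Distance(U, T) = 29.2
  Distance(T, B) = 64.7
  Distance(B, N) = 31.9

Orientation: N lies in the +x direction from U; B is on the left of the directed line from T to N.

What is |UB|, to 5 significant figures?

56.610

Checks: |TB| = 64.70 ✓; |BN| = 31.90 ✓.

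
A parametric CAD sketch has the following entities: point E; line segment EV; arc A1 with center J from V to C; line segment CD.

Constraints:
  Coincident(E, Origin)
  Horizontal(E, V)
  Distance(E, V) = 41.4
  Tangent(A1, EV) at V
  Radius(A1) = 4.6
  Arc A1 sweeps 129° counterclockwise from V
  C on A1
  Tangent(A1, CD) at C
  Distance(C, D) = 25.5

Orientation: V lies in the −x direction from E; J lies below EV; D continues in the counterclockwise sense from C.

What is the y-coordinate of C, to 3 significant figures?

-7.49

E is at the origin; E and V share the same y with |EV| = 41.4 and V on the −x side, so V = (-41.4, 0.00). Since A1 is tangent to EV there, JV ⟂ EV, so J = V + (0, -4.6) = (-41.4, -4.60). On A1, V sits at bearing 90° from J; a 129° counterclockwise sweep puts C at bearing 219°, so C = J + 4.6·(cos 219°, sin 219°) = (-45.0, -7.49). So C.y = -7.49.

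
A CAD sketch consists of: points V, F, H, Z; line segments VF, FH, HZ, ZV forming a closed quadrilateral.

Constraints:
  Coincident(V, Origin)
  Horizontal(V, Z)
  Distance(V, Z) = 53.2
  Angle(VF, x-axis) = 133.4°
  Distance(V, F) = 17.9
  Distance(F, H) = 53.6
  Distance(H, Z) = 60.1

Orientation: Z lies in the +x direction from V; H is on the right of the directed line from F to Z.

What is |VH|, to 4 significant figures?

37.83

Checks: V.y = 0.00, Z.y = 0.00 ✓; |FH| = 53.60 ✓; |HZ| = 60.10 ✓.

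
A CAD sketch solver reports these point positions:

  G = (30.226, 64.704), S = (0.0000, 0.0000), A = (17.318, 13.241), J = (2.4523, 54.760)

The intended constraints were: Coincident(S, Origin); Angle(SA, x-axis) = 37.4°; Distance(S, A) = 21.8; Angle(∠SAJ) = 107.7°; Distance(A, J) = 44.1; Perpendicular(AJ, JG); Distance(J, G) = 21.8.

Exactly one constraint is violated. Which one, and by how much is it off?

Distance(J, G) = 21.8 — off by 7.70.

S = (0.00, 0.00) ✓; SA at 37.40° ✓; |SA| = 21.80 ✓; ∠SAJ = 107.7° ✓; |AJ| = 44.10 ✓; ∠(AJ, JG) = 90.00° ✓; |JG| = 29.50 ✗.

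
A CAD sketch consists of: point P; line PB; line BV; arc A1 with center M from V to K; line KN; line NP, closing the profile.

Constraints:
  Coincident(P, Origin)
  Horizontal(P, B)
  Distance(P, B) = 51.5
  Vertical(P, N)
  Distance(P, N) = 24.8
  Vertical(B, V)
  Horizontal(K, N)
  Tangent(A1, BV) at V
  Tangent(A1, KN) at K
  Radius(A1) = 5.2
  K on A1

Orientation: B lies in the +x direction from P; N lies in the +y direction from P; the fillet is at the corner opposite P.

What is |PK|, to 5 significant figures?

52.524

P is at the origin; P and B share the same y with |PB| = 51.5 and B on the +x side, so B = (51.500, 0.0000). PN is vertical with |PN| = 24.8 and N on the +y side, so N = (0.0000, 24.800). The virtual corner opposite P is at (51.500, 24.800). The tangent condition forces MV to be normal to BV and the tangent condition forces MK to be normal to KN, with radius 5.2, so the center M sits 5.2 in from both sides at M = (46.300, 19.600). That places the tangent points at V = (51.500, 19.600) on BV and K = (46.300, 24.800) on KN. Then |PK| = |K − P| = 52.524.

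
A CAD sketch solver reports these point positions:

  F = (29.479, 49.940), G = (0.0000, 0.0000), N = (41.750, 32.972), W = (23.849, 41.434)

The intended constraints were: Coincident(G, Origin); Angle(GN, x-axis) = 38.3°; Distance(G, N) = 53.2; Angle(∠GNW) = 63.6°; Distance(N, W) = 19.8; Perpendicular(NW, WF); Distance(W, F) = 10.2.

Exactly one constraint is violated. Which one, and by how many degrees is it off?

Perpendicular(NW, WF) — off by 8.20°.

G = (0.00, 0.00) ✓; GN at 38.30° ✓; |GN| = 53.20 ✓; ∠GNW = 63.60° ✓; |NW| = 19.80 ✓; ∠(NW, WF) = 98.20° ✗; |WF| = 10.20 ✓.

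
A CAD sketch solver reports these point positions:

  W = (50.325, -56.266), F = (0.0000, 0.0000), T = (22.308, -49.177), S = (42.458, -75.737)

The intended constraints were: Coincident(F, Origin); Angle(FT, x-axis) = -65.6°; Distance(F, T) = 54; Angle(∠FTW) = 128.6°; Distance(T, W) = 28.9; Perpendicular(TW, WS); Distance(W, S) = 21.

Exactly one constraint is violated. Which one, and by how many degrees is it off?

Perpendicular(TW, WS) — off by 7.80°.

F = (0.00, 0.00) ✓; FT at -65.60° ✓; |FT| = 54.00 ✓; ∠FTW = 128.6° ✓; |TW| = 28.90 ✓; ∠(TW, WS) = 97.80° ✗; |WS| = 21.00 ✓.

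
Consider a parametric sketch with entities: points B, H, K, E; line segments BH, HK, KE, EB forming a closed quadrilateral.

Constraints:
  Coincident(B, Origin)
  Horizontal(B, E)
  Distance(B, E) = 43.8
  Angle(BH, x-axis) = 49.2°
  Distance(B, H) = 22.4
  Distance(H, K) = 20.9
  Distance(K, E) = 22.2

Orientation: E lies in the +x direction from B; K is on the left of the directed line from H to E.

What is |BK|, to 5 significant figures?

40.757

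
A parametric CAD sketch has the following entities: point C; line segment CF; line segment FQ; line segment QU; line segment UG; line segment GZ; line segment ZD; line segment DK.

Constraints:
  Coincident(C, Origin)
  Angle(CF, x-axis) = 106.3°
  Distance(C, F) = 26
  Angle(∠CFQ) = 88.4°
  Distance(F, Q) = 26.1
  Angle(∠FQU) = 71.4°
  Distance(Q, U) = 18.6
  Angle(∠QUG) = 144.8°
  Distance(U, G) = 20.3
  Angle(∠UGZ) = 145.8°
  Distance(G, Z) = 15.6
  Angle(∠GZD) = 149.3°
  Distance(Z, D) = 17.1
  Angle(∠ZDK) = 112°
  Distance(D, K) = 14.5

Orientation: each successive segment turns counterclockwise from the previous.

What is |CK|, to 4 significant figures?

31.74

∠GZD = 149.3° gives ZD at 46.60° from the x-axis; with |ZD| = 17.1, D = (24.96, 12.31). ∠ZDK = 112.0° gives DK at 114.6° from the x-axis; with |DK| = 14.5, K = (18.92, 25.49). Then |CK| = |K − C| = 31.74.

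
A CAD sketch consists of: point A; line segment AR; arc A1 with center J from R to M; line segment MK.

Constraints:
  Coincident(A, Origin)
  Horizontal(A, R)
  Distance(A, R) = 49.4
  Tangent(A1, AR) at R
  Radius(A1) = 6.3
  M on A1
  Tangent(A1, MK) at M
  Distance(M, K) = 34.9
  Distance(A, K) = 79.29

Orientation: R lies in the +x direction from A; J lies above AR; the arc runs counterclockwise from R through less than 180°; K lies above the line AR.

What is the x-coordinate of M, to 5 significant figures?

54.926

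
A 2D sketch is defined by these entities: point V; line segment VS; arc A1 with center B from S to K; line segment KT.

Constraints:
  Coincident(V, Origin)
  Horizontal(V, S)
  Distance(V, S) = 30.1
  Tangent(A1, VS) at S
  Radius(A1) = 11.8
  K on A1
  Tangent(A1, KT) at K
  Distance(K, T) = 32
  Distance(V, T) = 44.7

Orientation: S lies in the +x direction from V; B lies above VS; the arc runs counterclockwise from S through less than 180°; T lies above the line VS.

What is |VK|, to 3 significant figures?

43.3

Checks: ∠(BS, SV) = 90.00° ✓; |BK| = 11.80 ✓; ∠(BK, KT) = 90.00° ✓; |KT| = 32.00 ✓; |VT| = 44.70 ✓.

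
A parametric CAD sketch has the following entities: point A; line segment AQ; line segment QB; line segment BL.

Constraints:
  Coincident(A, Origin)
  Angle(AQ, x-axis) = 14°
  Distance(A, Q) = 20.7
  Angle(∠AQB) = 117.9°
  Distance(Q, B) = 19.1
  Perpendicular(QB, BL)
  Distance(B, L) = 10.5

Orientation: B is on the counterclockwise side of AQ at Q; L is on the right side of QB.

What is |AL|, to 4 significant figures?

40.72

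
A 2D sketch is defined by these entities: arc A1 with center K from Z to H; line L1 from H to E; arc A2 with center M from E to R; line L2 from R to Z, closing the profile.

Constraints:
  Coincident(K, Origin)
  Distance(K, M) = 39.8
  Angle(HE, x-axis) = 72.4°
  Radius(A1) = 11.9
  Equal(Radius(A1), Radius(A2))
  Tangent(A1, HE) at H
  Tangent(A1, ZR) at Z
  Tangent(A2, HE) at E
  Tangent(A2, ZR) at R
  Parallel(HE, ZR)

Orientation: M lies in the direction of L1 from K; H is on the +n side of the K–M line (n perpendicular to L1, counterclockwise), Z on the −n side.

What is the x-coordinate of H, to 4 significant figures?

-11.34

The slot axis is L1's direction at 72.4°, so u = (cos 72.4°, sin 72.4°) = (0.3024, 0.9532) and n = (−sin 72.4°, cos 72.4°) = (-0.9532, 0.3024). K is at the origin and M lies 39.8 along u from K, so M = 39.8·u = (12.03, 37.94). Tangency of A1 to both parallel lines with radius 11.9 puts H and Z at K ± 11.9·n: H = (-11.34, 3.598), Z = (11.34, -3.598). So H.x = -11.34.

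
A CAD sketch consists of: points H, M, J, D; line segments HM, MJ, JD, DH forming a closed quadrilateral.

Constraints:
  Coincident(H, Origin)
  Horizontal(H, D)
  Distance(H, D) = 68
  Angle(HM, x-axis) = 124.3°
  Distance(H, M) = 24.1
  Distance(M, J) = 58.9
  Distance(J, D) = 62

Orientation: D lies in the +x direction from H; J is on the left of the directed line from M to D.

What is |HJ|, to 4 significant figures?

63.46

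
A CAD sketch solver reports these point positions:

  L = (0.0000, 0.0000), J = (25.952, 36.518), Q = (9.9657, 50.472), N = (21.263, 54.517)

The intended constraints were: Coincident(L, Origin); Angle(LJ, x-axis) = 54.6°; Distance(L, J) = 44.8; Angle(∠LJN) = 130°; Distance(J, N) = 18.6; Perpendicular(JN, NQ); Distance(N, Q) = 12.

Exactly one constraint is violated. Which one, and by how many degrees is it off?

Perpendicular(JN, NQ) — off by 5.10°.

L = (0.00, 0.00) ✓; LJ at 54.60° ✓; |LJ| = 44.80 ✓; ∠LJN = 130.0° ✓; |JN| = 18.60 ✓; ∠(JN, NQ) = 95.10° ✗; |NQ| = 12.00 ✓.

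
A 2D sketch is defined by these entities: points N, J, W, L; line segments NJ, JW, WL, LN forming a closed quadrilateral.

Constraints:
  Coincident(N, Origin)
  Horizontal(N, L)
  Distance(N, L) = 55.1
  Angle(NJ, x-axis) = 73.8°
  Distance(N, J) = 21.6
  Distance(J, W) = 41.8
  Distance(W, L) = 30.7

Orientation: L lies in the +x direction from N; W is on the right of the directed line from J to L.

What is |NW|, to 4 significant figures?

31.77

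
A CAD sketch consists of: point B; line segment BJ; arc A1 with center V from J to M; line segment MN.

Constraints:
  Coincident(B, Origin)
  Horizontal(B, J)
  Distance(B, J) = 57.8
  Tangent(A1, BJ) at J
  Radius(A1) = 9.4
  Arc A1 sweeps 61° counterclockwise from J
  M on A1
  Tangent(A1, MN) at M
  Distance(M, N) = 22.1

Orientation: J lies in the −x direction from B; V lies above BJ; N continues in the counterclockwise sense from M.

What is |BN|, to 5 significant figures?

45.768

B is at the origin; BJ is horizontal with |BJ| = 57.8 and J on the −x side, so J = (-57.800, 0.0000). The tangent condition forces VJ to be normal to BJ, so V = J + (0, 9.4) = (-57.800, 9.4000). On A1, J sits at bearing -90° from V; a 61° counterclockwise sweep puts M at bearing -29°, so M = V + 9.4·(cos -29°, sin -29°) = (-49.579, 4.8428). Since A1 is tangent to MN there, VM ⟂ MN, so MN runs along (−sin -29°, cos -29°); with |MN| = 22.1, N = (-38.864, 24.172). Then |BN| = |N − B| = 45.768.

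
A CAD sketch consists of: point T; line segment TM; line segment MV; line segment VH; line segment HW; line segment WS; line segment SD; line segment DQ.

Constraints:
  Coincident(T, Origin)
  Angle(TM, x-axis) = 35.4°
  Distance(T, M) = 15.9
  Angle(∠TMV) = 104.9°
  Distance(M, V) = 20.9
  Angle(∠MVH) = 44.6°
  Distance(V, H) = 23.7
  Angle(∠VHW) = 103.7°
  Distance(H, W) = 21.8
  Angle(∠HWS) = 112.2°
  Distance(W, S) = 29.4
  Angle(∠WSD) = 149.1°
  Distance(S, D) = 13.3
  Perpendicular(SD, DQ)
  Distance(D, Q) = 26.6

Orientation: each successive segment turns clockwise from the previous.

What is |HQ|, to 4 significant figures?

36.63

∠WSD = 149.1° gives SD at 9.900° from the x-axis; with |SD| = 13.3, D = (33.83, 35.99). The perpendicularity gives DQ at right angles to SD, so DQ runs at -80.10°; with |DQ| = 26.6, Q = (38.41, 9.791). Then |HQ| = |Q − H| = 36.63.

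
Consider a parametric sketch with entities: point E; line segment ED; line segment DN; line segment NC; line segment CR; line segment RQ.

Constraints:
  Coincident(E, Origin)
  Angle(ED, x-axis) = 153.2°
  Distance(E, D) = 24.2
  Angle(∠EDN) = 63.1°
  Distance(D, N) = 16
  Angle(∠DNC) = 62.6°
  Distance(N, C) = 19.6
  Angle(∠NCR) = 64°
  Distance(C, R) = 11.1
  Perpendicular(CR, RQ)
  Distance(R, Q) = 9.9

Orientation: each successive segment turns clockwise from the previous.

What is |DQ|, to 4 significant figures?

8.703

∠NCR = 64.0° gives CR at 162.9° from the x-axis; with |CR| = 11.1, R = (-16.28, 4.283). CR ⟂ RQ, so RQ runs at 72.90°; with |RQ| = 9.9, Q = (-13.37, 13.75). Then |DQ| = |Q − D| = 8.703.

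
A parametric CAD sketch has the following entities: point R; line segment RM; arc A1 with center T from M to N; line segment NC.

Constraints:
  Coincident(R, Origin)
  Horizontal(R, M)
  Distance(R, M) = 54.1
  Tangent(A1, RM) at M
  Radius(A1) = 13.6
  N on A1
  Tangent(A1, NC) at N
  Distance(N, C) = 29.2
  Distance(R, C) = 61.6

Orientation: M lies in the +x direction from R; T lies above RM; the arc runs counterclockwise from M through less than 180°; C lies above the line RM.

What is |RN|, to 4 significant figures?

67.84

Checks: R = (0.00, 0.00) ✓; |TN| = 13.60 ✓; ∠(TN, NC) = 90.00° ✓; |NC| = 29.20 ✓; |RC| = 61.60 ✓.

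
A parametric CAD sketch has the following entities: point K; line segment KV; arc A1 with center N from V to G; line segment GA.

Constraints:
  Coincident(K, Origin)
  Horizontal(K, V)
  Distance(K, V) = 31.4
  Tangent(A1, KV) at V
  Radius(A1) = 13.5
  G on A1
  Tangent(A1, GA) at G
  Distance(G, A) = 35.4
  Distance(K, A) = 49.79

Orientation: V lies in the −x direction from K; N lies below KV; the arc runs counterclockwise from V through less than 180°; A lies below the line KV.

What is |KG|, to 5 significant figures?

46.861

K is at the origin; KV is horizontal with |KV| = 31.4 and V on the −x side, so V = (-31.400, 0.0000). A1 meets KV tangentially, so NV is at right angles to KV, so N = V + (0, -13.5) = (-31.400, -13.500). Since NG ⟂ GA (tangency), |NA| = √(13.5² + 35.4²) = 37.887 regardless of where G sits on A1. So A lies on both circle(K, 49.79) and circle(N, 37.887); the below-KV intersection is A = (-14.779, -47.546). G is the foot of the tangent from A: G = (-40.625, -23.357).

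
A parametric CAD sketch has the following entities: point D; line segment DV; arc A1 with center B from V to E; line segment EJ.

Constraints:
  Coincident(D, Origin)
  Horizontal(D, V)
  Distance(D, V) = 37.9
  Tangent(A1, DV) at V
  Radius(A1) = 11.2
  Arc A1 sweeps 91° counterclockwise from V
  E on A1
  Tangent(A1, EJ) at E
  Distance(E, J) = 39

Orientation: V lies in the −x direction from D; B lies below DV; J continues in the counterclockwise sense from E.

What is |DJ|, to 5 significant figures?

69.881

On A1, V sits at bearing 90° from B; a 91° counterclockwise sweep puts E at bearing 181°, so E = B + 11.2·(cos 181°, sin 181°) = (-49.098, -11.395). A1 meets EJ tangentially, so BE is at right angles to EJ, so EJ runs along (−sin 181°, cos 181°); with |EJ| = 39.0, J = (-48.418, -50.390). Then |DJ| = |J − D| = 69.881.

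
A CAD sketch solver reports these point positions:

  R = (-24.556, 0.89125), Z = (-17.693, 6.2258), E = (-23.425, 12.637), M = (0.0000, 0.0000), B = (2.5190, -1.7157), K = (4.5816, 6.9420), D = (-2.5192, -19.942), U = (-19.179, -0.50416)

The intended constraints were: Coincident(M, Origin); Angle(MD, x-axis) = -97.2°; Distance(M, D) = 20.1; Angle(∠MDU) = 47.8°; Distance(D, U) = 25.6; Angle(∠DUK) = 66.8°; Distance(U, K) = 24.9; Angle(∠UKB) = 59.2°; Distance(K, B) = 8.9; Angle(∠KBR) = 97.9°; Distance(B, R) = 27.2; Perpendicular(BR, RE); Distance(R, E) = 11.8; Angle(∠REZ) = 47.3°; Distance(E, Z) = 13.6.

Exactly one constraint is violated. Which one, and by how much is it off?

Distance(E, Z) = 13.6 — off by 5.00.

M = (0.00, 0.00) ✓; MD at -97.20° ✓; |MD| = 20.10 ✓; ∠MDU = 47.80° ✓; |DU| = 25.60 ✓; ∠DUK = 66.80° ✓; |UK| = 24.90 ✓; ∠UKB = 59.20° ✓; |KB| = 8.900 ✓; ∠KBR = 97.90° ✓; |BR| = 27.20 ✓; ∠(BR, RE) = 90.00° ✓; |RE| = 11.80 ✓; ∠REZ = 47.30° ✓; |EZ| = 8.600 ✗.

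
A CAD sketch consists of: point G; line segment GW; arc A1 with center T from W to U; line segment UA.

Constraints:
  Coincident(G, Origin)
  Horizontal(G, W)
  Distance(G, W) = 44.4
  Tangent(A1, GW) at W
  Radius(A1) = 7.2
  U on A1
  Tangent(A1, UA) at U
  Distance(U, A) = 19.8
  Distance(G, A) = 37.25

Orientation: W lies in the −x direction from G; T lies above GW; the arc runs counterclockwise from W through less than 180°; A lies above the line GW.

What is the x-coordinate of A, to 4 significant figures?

-29.78

Checks: ∠(TW, WG) = 90.00° ✓; |TW| = 7.200 ✓; |TU| = 7.200 ✓; ∠(TU, UA) = 90.00° ✓; |UA| = 19.80 ✓; |GA| = 37.25 ✓.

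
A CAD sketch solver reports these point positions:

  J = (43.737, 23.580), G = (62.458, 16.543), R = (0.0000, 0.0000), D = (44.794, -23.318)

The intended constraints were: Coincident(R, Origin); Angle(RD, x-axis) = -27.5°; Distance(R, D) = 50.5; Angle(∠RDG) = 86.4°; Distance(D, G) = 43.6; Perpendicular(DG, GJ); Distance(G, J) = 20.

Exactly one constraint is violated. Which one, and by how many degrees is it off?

Perpendicular(DG, GJ) — off by 3.30°.

R = (0.00, 0.00) ✓; RD at -27.50° ✓; |RD| = 50.50 ✓; ∠RDG = 86.40° ✓; |DG| = 43.60 ✓; ∠(DG, GJ) = 93.30° ✗; |GJ| = 20.00 ✓.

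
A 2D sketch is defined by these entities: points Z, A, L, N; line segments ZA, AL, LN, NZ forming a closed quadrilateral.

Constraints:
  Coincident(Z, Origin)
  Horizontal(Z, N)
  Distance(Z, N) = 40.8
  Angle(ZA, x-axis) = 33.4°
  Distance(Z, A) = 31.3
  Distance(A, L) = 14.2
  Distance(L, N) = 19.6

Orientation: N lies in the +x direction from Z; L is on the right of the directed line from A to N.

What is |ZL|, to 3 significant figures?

21.9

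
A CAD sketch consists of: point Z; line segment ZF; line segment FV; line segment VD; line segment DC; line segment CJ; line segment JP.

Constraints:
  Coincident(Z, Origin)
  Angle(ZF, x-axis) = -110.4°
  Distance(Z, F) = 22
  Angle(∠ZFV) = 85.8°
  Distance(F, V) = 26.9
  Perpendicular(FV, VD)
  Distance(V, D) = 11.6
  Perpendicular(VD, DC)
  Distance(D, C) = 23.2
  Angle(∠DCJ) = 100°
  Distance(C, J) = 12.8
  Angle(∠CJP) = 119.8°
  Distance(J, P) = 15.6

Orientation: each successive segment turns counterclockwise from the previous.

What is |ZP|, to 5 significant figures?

35.000

∠DCJ = 100.0° gives CJ at -116.20° from the x-axis; with |CJ| = 12.8, J = (-6.5305, -21.998). ∠CJP = 119.8° gives JP at -56.000° from the x-axis; with |JP| = 15.6, P = (2.1929, -34.931). Then |ZP| = |P − Z| = 35.000.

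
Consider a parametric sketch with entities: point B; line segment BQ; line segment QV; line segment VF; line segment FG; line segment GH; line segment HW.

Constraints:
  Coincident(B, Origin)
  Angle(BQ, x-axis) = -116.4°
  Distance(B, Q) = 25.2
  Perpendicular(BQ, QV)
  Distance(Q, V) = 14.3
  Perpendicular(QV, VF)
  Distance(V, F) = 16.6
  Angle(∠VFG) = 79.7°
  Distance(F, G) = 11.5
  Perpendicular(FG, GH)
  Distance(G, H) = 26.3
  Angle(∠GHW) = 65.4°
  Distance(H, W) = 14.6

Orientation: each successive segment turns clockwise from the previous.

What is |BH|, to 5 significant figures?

37.333

B is at the origin; BQ runs at -116.4° with length 25.2, so Q = (-11.205, -22.572). BQ ⟂ QV, so QV runs at 153.60°; with |QV| = 14.3, V = (-24.013, -16.214). QV is perpendicular to VF, so VF runs at 63.600°; with |VF| = 16.6, F = (-16.633, -1.3448). ∠VFG = 79.7° gives FG at -36.700° from the x-axis; with |FG| = 11.5, G = (-7.4121, -8.2175). FG is perpendicular to GH, so GH runs at -126.70°; with |GH| = 26.3, H = (-23.130, -29.304). Then |BH| = |H − B| = 37.333.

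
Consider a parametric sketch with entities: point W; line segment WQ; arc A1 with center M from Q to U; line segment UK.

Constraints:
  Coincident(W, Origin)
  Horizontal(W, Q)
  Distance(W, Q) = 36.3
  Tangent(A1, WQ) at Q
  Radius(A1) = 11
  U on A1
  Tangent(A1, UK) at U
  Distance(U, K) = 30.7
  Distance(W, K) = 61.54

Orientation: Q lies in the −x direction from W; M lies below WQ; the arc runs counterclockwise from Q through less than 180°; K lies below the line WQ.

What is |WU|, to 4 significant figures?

48.76

W is at the origin; W and Q share the same y with |WQ| = 36.3 and Q on the −x side, so Q = (-36.30, 0.000). The tangent condition forces MQ to be normal to WQ, so M = Q + (0, -11) = (-36.30, -11.00). Since MU ⟂ UK (tangency), |MK| = √(11.0² + 30.7²) = 32.61 regardless of where U sits on A1. So K lies on both circle(W, 61.54) and circle(M, 32.61); the below-WQ intersection is K = (-44.43, -42.58). U is the foot of the tangent from K: U = (-47.25, -12.01).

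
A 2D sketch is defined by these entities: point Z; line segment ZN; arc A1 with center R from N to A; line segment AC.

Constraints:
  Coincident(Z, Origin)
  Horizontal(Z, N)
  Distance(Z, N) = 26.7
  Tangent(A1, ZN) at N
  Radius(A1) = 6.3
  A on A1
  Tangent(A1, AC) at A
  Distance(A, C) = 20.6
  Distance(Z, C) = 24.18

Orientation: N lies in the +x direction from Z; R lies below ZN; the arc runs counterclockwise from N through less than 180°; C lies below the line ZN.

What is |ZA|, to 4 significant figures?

21.42

Checks: Z = (0.00, 0.00) ✓; ∠(RN, NZ) = 90.00° ✓; |RN| = 6.300 ✓; |RA| = 6.300 ✓; ∠(RA, AC) = 90.00° ✓; |AC| = 20.60 ✓; |ZC| = 24.18 ✓.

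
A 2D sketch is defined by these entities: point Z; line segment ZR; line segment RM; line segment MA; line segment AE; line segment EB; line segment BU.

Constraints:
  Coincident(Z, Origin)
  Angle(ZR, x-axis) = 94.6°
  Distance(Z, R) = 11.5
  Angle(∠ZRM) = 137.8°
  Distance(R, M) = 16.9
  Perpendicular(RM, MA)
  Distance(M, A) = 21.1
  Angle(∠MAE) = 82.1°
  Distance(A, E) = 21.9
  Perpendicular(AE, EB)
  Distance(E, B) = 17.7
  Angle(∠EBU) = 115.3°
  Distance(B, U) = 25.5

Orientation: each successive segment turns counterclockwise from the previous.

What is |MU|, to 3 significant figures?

8.70

Z is at the origin; ZR runs at 94.6° with length 11.5, so R = (-0.922, 11.5). ∠ZRM = 137.8° gives RM at 137° from the x-axis; with |RM| = 16.9, M = (-13.2, 23.0). The perpendicularity gives MA at right angles to RM, so MA runs at -133°; with |MA| = 21.1, A = (-27.7, 7.65). ∠MAE = 82.1° gives AE at -35.3° from the x-axis; with |AE| = 21.9, E = (-9.81, -5.00). AE is perpendicular to EB, so EB runs at 54.7°; with |EB| = 17.7, B = (0.416, 9.44). ∠EBU = 115.3° gives BU at 119° from the x-axis; with |BU| = 25.5, U = (-12.1, 31.7). Then |MU| = |U − M| = 8.70.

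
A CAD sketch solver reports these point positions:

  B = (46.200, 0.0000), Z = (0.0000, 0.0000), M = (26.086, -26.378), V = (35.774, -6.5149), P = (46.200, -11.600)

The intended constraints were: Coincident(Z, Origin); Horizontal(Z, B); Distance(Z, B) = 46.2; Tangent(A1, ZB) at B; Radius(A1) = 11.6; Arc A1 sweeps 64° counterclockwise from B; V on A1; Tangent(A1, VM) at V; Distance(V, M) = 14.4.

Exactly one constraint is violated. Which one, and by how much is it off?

Distance(V, M) = 14.4 — off by 7.70.

Z = (0.00, 0.00) ✓; Z.y = 0.00, B.y = 0.00 ✓; |ZB| = 46.20 ✓; ∠(PB, BZ) = 90.00° ✓; |PB| = 11.60 ✓; bearing(P→V) − bearing(P→B) = 64.00° ✓; |PV| = 11.60 ✓; ∠(PV, VM) = 90.00° ✓; |VM| = 22.10 ✗.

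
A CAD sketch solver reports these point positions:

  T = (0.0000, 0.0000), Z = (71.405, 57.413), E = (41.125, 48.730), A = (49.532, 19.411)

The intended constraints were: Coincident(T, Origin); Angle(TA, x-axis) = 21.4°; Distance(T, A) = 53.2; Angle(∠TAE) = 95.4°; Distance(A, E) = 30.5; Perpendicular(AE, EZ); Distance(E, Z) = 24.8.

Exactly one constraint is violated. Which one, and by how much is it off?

Distance(E, Z) = 24.8 — off by 6.70.

T = (0.00, 0.00) ✓; TA at 21.40° ✓; |TA| = 53.20 ✓; ∠TAE = 95.40° ✓; |AE| = 30.50 ✓; ∠(AE, EZ) = 90.00° ✓; |EZ| = 31.50 ✗.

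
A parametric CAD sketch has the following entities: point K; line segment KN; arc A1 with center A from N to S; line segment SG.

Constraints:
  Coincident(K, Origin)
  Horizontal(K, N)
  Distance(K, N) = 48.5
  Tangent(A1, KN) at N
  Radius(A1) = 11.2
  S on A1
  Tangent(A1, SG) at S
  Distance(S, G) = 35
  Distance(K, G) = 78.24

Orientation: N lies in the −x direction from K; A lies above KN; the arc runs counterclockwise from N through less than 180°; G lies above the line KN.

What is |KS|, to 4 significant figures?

44.60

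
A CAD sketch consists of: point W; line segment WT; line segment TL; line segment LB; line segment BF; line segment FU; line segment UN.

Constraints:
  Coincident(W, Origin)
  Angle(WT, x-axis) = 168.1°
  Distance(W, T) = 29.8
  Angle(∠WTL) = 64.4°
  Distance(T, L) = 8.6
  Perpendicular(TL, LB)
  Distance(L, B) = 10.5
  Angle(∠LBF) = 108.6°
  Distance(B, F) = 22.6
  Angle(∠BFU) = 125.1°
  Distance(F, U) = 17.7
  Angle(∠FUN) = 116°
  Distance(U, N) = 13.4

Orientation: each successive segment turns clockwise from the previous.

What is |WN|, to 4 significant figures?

49.89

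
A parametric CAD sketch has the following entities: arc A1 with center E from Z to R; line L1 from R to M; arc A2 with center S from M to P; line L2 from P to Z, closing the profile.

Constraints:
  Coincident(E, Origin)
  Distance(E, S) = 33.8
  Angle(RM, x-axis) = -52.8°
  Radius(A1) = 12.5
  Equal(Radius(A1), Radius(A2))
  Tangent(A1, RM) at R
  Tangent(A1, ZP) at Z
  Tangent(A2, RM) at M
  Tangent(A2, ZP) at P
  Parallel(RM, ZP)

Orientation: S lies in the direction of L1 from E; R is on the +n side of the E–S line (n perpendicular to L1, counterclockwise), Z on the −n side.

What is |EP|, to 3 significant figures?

36.0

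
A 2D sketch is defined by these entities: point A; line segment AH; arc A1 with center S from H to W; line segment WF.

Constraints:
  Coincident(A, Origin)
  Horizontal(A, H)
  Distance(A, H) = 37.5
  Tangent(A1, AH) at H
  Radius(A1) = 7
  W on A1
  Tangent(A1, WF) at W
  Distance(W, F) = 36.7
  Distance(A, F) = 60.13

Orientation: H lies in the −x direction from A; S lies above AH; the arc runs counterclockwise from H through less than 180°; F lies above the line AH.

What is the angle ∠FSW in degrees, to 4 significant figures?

79.20°

A is at the origin; A and H share the same y with |AH| = 37.5 and H on the −x side, so H = (-37.50, 0.000). Tangency of A1 to AH means the radius SH is perpendicular to AH, so S = H + (0, 7) = (-37.50, 7.000). Since SW ⟂ WF (tangency), |SF| = √(7.0² + 36.7²) = 37.36 regardless of where W sits on A1. So F lies on both circle(A, 60.13) and circle(S, 37.36); the above-AH intersection is F = (-40.75, 44.22). W is the foot of the tangent from F: W = (-30.76, 8.904).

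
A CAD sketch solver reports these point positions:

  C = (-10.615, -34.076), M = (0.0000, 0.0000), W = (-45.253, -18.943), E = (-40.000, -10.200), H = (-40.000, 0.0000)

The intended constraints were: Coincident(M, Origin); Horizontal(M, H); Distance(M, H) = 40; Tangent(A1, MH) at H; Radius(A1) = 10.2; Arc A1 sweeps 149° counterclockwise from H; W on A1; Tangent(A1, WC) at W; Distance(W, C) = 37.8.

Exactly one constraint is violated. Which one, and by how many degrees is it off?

Tangent(A1, WC) at W — off by 7.40°.

M = (0.00, 0.00) ✓; M.y = 0.00, H.y = 0.00 ✓; |MH| = 40.00 ✓; ∠(EH, HM) = 90.00° ✓; |EH| = 10.20 ✓; bearing(E→W) − bearing(E→H) = 149.0° ✓; |EW| = 10.20 ✓; ∠(EW, WC) = 82.60° ✗; |WC| = 37.80 ✓.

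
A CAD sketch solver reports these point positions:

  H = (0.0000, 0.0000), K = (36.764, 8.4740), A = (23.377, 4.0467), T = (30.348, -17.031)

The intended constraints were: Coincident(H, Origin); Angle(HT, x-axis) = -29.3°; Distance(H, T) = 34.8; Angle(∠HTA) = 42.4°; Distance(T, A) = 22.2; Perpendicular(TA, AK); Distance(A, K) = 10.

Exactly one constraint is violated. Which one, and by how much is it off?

Distance(A, K) = 10 — off by 4.10.

H = (0.00, 0.00) ✓; HT at -29.30° ✓; |HT| = 34.80 ✓; ∠HTA = 42.40° ✓; |TA| = 22.20 ✓; ∠(TA, AK) = 90.00° ✓; |AK| = 14.10 ✗.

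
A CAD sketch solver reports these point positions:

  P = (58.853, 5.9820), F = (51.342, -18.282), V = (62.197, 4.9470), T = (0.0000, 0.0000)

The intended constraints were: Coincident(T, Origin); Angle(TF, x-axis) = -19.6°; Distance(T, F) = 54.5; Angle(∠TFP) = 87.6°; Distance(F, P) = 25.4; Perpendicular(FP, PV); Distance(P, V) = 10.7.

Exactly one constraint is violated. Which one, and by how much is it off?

Distance(P, V) = 10.7 — off by 7.20.

T = (0.00, 0.00) ✓; TF at -19.60° ✓; |TF| = 54.50 ✓; ∠TFP = 87.60° ✓; |FP| = 25.40 ✓; ∠(FP, PV) = 90.00° ✓; |PV| = 3.501 ✗.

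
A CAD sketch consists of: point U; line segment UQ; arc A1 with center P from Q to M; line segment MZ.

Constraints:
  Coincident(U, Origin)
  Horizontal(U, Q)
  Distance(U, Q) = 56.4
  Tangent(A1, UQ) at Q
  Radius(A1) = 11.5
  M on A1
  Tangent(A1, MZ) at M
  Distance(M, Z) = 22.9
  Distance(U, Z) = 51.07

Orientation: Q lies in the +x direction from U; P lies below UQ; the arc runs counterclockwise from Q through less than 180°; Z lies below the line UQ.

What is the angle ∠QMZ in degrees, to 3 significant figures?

141°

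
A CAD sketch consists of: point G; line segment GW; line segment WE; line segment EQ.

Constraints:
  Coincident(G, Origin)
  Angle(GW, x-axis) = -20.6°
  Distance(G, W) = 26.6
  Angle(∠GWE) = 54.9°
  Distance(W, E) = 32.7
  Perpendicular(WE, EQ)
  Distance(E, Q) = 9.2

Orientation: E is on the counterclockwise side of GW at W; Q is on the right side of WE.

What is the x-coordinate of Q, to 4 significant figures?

25.62

G is at the origin; GW runs at -20.6° with length 26.6, so W = 26.6·(cos -20.6°, sin -20.6°) = (24.90, -9.359). ∠GWE = 54.9°, so WE runs at -20.6° + (180° − 54.9°) = 104.5° from the x-axis; with |WE| = 32.7, E = W + 32.7·(cos 104.5°, sin 104.5°) = (16.71, 22.30). WE ⟂ EQ; with |EQ| = 9.2 on the right of WE, Q = E + 9.2·(0.9681, 0.2504) = (25.62, 24.60). So Q.x = 25.62.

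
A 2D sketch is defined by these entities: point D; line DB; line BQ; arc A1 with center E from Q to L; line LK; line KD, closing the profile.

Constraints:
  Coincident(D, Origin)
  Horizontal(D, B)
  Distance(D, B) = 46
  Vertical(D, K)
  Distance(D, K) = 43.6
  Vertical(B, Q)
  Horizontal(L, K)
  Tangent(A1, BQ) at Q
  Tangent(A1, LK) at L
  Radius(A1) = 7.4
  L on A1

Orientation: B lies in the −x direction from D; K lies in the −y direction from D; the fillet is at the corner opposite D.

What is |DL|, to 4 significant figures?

58.23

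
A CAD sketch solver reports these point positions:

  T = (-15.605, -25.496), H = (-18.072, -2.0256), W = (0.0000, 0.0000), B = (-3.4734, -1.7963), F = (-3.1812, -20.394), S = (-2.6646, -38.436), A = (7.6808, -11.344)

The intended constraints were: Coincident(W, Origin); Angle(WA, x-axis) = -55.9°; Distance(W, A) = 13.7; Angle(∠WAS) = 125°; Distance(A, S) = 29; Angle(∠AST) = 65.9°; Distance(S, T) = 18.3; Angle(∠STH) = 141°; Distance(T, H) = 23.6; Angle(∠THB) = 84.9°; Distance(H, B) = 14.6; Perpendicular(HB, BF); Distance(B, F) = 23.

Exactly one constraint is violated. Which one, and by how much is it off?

Distance(B, F) = 23 — off by 4.40.

W = (0.00, 0.00) ✓; WA at -55.90° ✓; |WA| = 13.70 ✓; ∠WAS = 125.0° ✓; |AS| = 29.00 ✓; ∠AST = 65.90° ✓; |ST| = 18.30 ✓; ∠STH = 141.0° ✓; |TH| = 23.60 ✓; ∠THB = 84.90° ✓; |HB| = 14.60 ✓; ∠(HB, BF) = 90.00° ✓; |BF| = 18.60 ✗.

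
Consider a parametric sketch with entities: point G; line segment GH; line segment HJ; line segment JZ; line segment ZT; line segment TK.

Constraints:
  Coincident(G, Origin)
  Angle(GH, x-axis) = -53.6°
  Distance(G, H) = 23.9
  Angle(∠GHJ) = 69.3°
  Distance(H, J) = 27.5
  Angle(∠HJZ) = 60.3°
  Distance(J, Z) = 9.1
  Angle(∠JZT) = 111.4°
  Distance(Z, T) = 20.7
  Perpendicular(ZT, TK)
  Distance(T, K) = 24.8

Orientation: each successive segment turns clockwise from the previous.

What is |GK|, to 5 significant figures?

42.047

G is at the origin; GH runs at -53.6° with length 23.9, so H = (14.183, -19.237). ∠GHJ = 69.3° gives HJ at -164.30° from the x-axis; with |HJ| = 27.5, J = (-12.291, -26.678). ∠HJZ = 60.3° gives JZ at 76.000° from the x-axis; with |JZ| = 9.1, Z = (-10.090, -17.849). ∠JZT = 111.4° gives ZT at 7.4000° from the x-axis; with |ZT| = 20.7, T = (10.438, -15.183). ZT ⟂ TK, so TK runs at -82.600°; with |TK| = 24.8, K = (13.632, -39.776). Then |GK| = |K − G| = 42.047.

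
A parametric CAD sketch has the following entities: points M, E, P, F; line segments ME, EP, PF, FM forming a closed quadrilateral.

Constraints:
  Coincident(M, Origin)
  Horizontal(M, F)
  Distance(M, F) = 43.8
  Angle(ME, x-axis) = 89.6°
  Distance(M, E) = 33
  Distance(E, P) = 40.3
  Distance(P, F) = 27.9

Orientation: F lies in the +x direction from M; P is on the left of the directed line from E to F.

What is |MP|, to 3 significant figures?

48.8

Checks: |EP| = 40.30 ✓; |PF| = 27.90 ✓.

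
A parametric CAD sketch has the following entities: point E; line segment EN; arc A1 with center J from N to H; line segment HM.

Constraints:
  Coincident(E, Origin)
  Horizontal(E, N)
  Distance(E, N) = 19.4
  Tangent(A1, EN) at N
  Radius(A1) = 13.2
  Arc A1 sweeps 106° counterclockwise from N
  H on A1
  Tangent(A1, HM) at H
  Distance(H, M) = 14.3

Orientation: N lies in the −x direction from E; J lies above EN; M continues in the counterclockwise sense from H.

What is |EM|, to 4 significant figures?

32.39

On A1, N sits at bearing -90° from J; a 106° counterclockwise sweep puts H at bearing 16°, so H = J + 13.2·(cos 16°, sin 16°) = (-6.711, 16.84). The tangent condition forces JH to be normal to HM, so HM runs along (−sin 16°, cos 16°); with |HM| = 14.3, M = (-10.65, 30.58). Then |EM| = |M − E| = 32.39.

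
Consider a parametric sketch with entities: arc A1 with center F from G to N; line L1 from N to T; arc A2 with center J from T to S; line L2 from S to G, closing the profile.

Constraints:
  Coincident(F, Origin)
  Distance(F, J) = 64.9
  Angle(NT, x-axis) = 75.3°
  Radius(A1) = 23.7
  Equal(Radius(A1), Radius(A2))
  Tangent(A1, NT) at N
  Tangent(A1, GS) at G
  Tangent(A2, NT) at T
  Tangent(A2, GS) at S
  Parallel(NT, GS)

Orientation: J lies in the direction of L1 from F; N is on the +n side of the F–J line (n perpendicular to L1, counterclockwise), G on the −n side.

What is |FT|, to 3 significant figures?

69.1

The slot axis is L1's direction at 75.3°, so u = (cos 75.3°, sin 75.3°) = (0.254, 0.967) and n = (−sin 75.3°, cos 75.3°) = (-0.967, 0.254). F is at the origin and J lies 64.9 along u from F, so J = 64.9·u = (16.5, 62.8). Tangency of A1 to both parallel lines with radius 23.7 puts N and G at F ± 23.7·n: N = (-22.9, 6.01), G = (22.9, -6.01). Equal radii place T and S the same way about J: T = J + 23.7·n = (-6.46, 68.8), S = J − 23.7·n = (39.4, 56.8). Then |FT| = |T − F| = 69.1.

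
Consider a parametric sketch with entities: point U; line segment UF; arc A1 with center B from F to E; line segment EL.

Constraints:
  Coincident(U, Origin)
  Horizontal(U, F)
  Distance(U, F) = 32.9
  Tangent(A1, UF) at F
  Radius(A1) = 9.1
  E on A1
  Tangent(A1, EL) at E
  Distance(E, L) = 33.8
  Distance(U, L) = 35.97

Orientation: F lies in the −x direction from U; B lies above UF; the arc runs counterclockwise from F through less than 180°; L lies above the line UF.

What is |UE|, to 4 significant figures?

25.32

Checks: |BE| = 9.100 ✓; ∠(BE, EL) = 90.00° ✓; |EL| = 33.80 ✓; |UL| = 35.97 ✓.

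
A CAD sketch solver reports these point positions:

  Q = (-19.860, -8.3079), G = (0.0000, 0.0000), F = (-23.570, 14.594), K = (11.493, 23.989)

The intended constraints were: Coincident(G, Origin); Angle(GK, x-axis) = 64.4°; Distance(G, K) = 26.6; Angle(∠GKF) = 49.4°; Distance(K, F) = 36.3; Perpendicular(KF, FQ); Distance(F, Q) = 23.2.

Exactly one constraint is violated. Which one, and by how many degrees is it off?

Perpendicular(KF, FQ) — off by 5.80°.

G = (0.00, 0.00) ✓; GK at 64.40° ✓; |GK| = 26.60 ✓; ∠GKF = 49.40° ✓; |KF| = 36.30 ✓; ∠(KF, FQ) = 84.20° ✗; |FQ| = 23.20 ✓.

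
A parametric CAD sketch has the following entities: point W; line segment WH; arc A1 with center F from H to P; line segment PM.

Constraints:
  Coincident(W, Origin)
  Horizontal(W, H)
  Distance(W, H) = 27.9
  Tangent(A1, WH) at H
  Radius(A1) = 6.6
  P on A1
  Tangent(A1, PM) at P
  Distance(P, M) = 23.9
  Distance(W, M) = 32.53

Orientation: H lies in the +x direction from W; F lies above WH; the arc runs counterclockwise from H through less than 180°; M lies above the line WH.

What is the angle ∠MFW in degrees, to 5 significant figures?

74.559°

Checks: |FP| = 6.600 ✓; ∠(FP, PM) = 90.00° ✓; |PM| = 23.90 ✓; |WM| = 32.53 ✓.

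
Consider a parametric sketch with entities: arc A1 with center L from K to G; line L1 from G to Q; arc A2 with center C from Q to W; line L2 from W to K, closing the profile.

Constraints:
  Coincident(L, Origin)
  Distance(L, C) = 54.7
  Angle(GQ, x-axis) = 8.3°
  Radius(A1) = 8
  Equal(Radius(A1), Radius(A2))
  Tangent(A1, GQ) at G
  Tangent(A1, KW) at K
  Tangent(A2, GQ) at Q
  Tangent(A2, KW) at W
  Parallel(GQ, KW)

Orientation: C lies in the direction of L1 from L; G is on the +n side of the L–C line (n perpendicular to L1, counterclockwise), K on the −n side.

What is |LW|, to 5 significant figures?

55.282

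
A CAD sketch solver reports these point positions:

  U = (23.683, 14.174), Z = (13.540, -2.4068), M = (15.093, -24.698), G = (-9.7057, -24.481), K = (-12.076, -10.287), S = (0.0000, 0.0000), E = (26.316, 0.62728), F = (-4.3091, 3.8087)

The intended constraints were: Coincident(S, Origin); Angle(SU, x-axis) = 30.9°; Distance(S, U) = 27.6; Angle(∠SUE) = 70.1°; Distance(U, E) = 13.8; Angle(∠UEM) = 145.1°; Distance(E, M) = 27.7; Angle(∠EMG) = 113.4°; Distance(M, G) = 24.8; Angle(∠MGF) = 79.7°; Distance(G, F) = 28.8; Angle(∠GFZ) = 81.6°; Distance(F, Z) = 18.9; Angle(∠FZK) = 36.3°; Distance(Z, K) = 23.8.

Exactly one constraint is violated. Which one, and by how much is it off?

Distance(Z, K) = 23.8 — off by 3.00.

S = (0.00, 0.00) ✓; SU at 30.90° ✓; |SU| = 27.60 ✓; ∠SUE = 70.10° ✓; |UE| = 13.80 ✓; ∠UEM = 145.1° ✓; |EM| = 27.70 ✓; ∠EMG = 113.4° ✓; |MG| = 24.80 ✓; ∠MGF = 79.70° ✓; |GF| = 28.80 ✓; ∠GFZ = 81.60° ✓; |FZ| = 18.90 ✓; ∠FZK = 36.30° ✓; |ZK| = 26.80 ✗.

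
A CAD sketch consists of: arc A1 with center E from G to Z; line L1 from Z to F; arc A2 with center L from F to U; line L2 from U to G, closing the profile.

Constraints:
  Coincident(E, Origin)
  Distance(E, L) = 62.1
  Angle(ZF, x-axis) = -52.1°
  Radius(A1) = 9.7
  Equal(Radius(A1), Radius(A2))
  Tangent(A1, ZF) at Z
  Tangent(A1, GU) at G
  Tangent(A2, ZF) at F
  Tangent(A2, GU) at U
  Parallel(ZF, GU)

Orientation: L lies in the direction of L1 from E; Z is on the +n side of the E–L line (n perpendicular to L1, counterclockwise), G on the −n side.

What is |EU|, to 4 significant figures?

62.85

The slot axis is L1's direction at -52.1°, so u = (cos -52.1°, sin -52.1°) = (0.6143, -0.7891) and n = (−sin -52.1°, cos -52.1°) = (0.7891, 0.6143). E is at the origin and L lies 62.1 along u from E, so L = 62.1·u = (38.15, -49.00). Tangency of A1 to both parallel lines with radius 9.7 puts Z and G at E ± 9.7·n: Z = (7.654, 5.959), G = (-7.654, -5.959). Equal radii place F and U the same way about L: F = L + 9.7·n = (45.80, -43.04), U = L − 9.7·n = (30.49, -54.96). Then |EU| = |U − E| = 62.85.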